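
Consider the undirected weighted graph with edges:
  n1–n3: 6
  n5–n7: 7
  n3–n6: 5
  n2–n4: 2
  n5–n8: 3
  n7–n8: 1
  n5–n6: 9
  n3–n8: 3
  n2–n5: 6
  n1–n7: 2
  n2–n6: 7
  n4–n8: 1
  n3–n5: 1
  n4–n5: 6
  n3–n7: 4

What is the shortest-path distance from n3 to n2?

Checking several routes:
n3→n7→n8→n4→n2: 4 + 1 + 1 + 2 = 8
n3→n5→n2: 1 + 6 = 7
n3→n8→n4→n2: 3 + 1 + 2 = 6
n3→n5→n8→n4→n2: 1 + 3 + 1 + 2 = 7
Shortest: 6.

6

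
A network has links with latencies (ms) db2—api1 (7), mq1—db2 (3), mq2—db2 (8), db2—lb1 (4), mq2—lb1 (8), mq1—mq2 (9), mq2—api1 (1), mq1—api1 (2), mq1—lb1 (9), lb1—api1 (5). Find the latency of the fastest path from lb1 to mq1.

Some routes from lb1 to mq1:
lb1 → mq1: 9
lb1 → db2 → mq1: 4 + 3 = 7
lb1 → api1 → mq1: 5 + 2 = 7
Shortest: 7 ms.

7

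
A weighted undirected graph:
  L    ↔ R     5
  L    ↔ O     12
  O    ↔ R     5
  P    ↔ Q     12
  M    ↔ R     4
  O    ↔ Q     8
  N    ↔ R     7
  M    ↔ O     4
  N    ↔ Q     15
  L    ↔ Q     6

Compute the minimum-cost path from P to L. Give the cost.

Comparing a few candidate routes:
P → Q → O → M → R → L: 12 + 8 + 4 + 4 + 5 = 33
P → Q → O → R → L: 12 + 8 + 5 + 5 = 30
P → Q → N → R → L: 12 + 15 + 7 + 5 = 39
P → Q → O → L: 12 + 8 + 12 = 32
P → Q → L: 12 + 6 = 18
Shortest: 18.

18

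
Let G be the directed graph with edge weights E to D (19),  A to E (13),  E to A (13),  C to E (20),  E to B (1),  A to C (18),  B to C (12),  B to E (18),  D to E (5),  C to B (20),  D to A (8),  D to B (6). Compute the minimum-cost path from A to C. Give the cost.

18

Candidate routes:
A-E-B-C: 13 + 1 + 12 = 26
A-E-D-B-C: 13 + 19 + 6 + 12 = 50
A-C: 18
The minimum is 18.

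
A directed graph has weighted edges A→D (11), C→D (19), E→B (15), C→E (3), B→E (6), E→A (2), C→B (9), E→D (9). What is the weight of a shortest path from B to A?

8

Paths from B to A:
B - E - A: 6 + 2 = 8
The minimum is 8.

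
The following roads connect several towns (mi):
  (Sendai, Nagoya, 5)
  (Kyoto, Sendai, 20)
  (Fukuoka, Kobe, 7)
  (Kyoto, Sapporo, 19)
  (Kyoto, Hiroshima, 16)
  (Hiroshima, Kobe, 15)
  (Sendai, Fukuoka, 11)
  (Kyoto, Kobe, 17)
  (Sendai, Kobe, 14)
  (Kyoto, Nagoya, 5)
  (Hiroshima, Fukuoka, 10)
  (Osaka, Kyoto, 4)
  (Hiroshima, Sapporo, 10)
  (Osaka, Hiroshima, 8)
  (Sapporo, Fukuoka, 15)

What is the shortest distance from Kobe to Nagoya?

19

Comparing a few candidate routes:
Kobe → Fukuoka → Sendai → Nagoya: 7 + 11 + 5 = 23
Kobe → Hiroshima → Osaka → Kyoto → Nagoya: 15 + 8 + 4 + 5 = 32
Kobe → Kyoto → Nagoya: 17 + 5 = 22
Kobe → Sendai → Nagoya: 14 + 5 = 19
Kobe → Fukuoka → Hiroshima → Osaka → Kyoto → Nagoya: 7 + 10 + 8 + 4 + 5 = 34
Best route has total 19 mi.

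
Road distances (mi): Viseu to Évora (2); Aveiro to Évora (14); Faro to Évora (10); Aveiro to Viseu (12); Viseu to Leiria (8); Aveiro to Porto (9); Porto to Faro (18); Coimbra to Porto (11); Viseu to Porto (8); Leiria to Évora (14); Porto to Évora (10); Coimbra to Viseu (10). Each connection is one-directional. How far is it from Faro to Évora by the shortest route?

Candidate routes:
Faro -> Évora: 10
Shortest: 10 mi.

10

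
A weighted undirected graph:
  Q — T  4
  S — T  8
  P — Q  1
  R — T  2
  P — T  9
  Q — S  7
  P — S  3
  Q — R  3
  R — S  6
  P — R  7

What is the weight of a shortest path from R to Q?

3

Comparing a few candidate routes:
R → T → Q: 2 + 4 = 6
R → P → Q: 7 + 1 = 8
R → Q: 3
The minimum is 3.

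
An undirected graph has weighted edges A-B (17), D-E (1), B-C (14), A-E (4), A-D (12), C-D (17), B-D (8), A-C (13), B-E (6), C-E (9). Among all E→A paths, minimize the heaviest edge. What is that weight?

Some routes from E to A:
E - B - D - A: max(6, 8, 12) = 12
E - C - A: max(9, 13) = 13
E - A: max(4) = 4
E - B - C - A: max(6, 14, 13) = 14
E - D - A: max(1, 12) = 12
E - D - B - C - A: max(1, 8, 14, 13) = 14
Smallest bottleneck: 4.

4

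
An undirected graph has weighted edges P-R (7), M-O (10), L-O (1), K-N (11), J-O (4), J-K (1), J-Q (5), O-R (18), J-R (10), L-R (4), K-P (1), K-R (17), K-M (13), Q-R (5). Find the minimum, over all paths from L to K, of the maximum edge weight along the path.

4

Comparing a few candidate routes:
L-O-J-K: max(1, 4, 1) = 4
L-O-J-Q-R-P-K: max(1, 4, 5, 5, 7, 1) = 7
L-R-Q-J-K: max(4, 5, 5, 1) = 5
Best route has worst link 4.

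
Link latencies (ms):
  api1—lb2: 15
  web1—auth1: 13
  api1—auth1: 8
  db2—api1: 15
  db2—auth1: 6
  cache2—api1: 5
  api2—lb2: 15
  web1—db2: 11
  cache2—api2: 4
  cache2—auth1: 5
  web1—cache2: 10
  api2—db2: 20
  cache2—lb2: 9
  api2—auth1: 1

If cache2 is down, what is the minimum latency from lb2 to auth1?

Some routes from lb2 to auth1 avoiding cache2:
lb2 → api1 → auth1: 15 + 8 = 23
lb2 → api2 → db2 → auth1: 15 + 20 + 6 = 41
lb2 → api1 → db2 → auth1: 15 + 15 + 6 = 36
lb2 → api2 → auth1: 15 + 1 = 16
The minimum is 16 ms.

16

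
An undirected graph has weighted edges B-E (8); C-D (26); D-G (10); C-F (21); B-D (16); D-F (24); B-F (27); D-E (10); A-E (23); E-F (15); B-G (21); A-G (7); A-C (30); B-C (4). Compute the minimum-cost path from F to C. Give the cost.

21

Comparing a few candidate routes:
F -> C: 21
F -> B -> C: 27 + 4 = 31
F -> E -> D -> B -> C: 15 + 10 + 16 + 4 = 45
F -> D -> E -> B -> C: 24 + 10 + 8 + 4 = 46
F -> D -> B -> C: 24 + 16 + 4 = 44
F -> E -> B -> C: 15 + 8 + 4 = 27
Best route has total 21.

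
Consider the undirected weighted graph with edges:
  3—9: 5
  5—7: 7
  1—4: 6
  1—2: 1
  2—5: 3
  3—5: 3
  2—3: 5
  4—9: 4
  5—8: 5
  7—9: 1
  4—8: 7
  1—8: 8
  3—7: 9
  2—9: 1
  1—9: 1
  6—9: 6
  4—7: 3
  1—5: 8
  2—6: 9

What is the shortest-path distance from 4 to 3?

A few of the 4→3 routes:
4-7-9-3: 3 + 1 + 5 = 9
4-7-9-2-3: 3 + 1 + 1 + 5 = 10
4-9-2-3: 4 + 1 + 5 = 10
4-9-3: 4 + 5 = 9
4-9-1-2-3: 4 + 1 + 1 + 5 = 11
Best route has total 9.

9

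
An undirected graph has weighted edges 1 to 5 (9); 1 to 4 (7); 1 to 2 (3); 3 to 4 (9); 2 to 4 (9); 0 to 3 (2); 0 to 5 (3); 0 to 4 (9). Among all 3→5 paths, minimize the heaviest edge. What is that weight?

3

Some routes from 3 to 5:
3 → 0 → 4 → 2 → 1 → 5: max(2, 9, 9, 3, 9) = 9
3 → 0 → 5: max(2, 3) = 3
3 → 0 → 4 → 1 → 5: max(2, 9, 7, 9) = 9
Smallest bottleneck: 3.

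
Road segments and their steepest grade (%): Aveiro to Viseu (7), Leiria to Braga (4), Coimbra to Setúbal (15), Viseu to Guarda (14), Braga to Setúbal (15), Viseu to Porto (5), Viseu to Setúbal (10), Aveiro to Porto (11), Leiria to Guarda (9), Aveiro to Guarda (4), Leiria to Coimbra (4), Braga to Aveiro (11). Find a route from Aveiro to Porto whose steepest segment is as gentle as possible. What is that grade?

A few of the Aveiro→Porto routes:
Aveiro → Viseu → Porto: max(7, 5) = 7
Aveiro → Braga → Leiria → Guarda → Viseu → Porto: max(11, 4, 9, 14, 5) = 14
Aveiro → Porto: max(11) = 11
The minimum achievable maximum is 7%.

7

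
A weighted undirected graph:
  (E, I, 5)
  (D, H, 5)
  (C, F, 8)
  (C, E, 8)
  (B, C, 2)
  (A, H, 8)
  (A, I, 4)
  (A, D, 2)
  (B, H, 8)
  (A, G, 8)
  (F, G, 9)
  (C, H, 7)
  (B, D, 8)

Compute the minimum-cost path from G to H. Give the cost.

A few of the G→H routes:
G-A-H: 8 + 8 = 16
G-A-D-B-H: 8 + 2 + 8 + 8 = 26
G-A-D-H: 8 + 2 + 5 = 15
G-F-C-H: 9 + 8 + 7 = 24
G-F-C-B-H: 9 + 8 + 2 + 8 = 27
Best route has total 15.

15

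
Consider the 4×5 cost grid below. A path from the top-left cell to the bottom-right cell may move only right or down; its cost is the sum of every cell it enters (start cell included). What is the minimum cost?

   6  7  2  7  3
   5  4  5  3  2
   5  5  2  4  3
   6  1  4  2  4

Take (0,0)→(1,0)→(1,1)→(2,1)→(3,1)→(3,2)→(3,3)→(3,4) for a total of 6 + 5 + 4 + 5 + 1 + 4 + 2 + 4 = 31.
(Top row then right column would cost 34.)

31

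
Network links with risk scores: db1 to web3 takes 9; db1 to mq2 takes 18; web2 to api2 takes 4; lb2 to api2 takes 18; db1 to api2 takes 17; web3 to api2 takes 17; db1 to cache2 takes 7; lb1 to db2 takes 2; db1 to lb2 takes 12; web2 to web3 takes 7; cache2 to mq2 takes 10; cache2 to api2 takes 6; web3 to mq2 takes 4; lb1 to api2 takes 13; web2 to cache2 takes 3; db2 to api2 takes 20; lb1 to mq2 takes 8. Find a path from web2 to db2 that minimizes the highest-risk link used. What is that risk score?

8

Comparing a few candidate routes:
web2 - web3 - mq2 - lb1 - db2: max(7, 4, 8, 2) = 8
web2 - api2 - cache2 - mq2 - lb1 - db2: max(4, 6, 10, 8, 2) = 10
web2 - api2 - cache2 - db1 - web3 - mq2 - lb1 - db2: max(4, 6, 7, 9, 4, 8, 2) = 9
web2 - cache2 - db1 - web3 - mq2 - lb1 - db2: max(3, 7, 9, 4, 8, 2) = 9
Best route has worst link 8.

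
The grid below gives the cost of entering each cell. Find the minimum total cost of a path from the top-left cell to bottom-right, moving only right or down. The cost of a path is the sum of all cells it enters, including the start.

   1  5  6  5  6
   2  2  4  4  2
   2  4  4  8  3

18

Cheapest: r0c0 -> r1c0 -> r1c1 -> r1c2 -> r1c3 -> r1c4 -> r2c4
  1 + 2 + 2 + 4 + 4 + 2 + 3 = 18
(Top row then right column would cost 28.)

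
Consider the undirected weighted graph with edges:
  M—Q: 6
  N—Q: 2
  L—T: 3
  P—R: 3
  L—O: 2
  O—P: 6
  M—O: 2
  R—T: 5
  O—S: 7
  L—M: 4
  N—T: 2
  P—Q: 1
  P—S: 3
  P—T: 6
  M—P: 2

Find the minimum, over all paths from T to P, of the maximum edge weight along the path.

Checking several routes:
T → N → Q → P: max(2, 2, 1) = 2
T → L → O → M → P: max(3, 2, 2, 2) = 3
T → L → M → P: max(3, 4, 2) = 4
The minimum achievable maximum is 2.

2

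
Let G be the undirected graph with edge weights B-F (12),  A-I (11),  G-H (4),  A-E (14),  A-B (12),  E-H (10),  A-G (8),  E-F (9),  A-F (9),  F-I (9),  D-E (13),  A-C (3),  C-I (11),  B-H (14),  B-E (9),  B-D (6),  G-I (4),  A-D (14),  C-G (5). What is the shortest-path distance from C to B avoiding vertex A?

Comparing a few candidate routes:
C-G-H-E-B: 5 + 4 + 10 + 9 = 28
C-G-H-B: 5 + 4 + 14 = 23
C-G-I-F-B: 5 + 4 + 9 + 12 = 30
Best route has total 23.

23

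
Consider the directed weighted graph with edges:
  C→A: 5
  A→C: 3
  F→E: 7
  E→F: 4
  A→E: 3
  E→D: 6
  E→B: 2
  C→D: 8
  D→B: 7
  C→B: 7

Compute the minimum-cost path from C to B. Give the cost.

7

Candidate routes:
C-B: 7
C-D-B: 8 + 7 = 15
C-A-E-D-B: 5 + 3 + 6 + 7 = 21
C-A-E-B: 5 + 3 + 2 = 10
Best route has total 7.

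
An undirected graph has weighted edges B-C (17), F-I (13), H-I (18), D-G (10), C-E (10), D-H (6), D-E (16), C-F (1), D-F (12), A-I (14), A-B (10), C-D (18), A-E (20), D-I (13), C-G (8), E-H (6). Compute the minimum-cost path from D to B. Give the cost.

Some routes from D to B:
D - H - E - C - B: 6 + 6 + 10 + 17 = 39
D - F - C - B: 12 + 1 + 17 = 30
D - I - A - B: 13 + 14 + 10 = 37
D - C - B: 18 + 17 = 35
D - H - E - A - B: 6 + 6 + 20 + 10 = 42
D - G - C - B: 10 + 8 + 17 = 35
The minimum is 30.

30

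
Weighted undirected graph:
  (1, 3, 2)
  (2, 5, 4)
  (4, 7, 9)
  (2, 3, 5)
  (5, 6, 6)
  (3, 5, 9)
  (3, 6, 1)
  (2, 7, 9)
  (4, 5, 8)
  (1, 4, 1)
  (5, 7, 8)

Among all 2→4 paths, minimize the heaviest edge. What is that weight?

5

Checking several routes:
2→3→6→5→4: max(5, 1, 6, 8) = 8
2→5→6→3→1→4: max(4, 6, 1, 2, 1) = 6
2→3→1→4: max(5, 2, 1) = 5
Smallest bottleneck: 5.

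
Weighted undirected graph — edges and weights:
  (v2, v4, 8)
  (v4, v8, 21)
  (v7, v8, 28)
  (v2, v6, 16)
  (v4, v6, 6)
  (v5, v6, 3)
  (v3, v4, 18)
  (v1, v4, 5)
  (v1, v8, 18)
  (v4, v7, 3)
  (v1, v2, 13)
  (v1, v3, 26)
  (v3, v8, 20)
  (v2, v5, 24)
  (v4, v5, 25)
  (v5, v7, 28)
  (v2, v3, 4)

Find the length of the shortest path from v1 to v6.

Comparing a few candidate routes:
v1→v4→v6: 5 + 6 = 11
v1→v2→v4→v6: 13 + 8 + 6 = 27
v1→v2→v6: 13 + 16 = 29
The minimum is 11.

11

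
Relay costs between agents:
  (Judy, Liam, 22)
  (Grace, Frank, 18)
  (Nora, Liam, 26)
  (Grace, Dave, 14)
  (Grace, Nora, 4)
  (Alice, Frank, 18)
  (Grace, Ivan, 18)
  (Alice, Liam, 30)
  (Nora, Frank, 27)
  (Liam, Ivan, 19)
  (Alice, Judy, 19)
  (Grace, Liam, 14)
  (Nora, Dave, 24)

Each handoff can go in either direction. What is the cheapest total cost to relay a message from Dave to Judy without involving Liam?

Paths from Dave to Judy avoiding Liam:
Dave-Grace-Frank-Alice-Judy: 14 + 18 + 18 + 19 = 69
Dave-Nora-Grace-Frank-Alice-Judy: 24 + 4 + 18 + 18 + 19 = 83
Dave-Grace-Nora-Frank-Alice-Judy: 14 + 4 + 27 + 18 + 19 = 82
Dave-Nora-Frank-Alice-Judy: 24 + 27 + 18 + 19 = 88
Shortest: 69.

69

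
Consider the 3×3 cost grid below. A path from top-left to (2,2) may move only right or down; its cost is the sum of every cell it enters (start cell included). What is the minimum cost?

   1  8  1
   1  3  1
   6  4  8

Take (0,0) (1,0) (1,1) (1,2) (2,2) for a total of 1 + 1 + 3 + 1 + 8 = 14.

14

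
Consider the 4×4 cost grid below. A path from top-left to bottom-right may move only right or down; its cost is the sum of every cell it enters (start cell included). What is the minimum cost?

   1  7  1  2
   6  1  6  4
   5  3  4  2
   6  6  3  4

21

Cheapest: [0,0]→[0,1]→[0,2]→[0,3]→[1,3]→[2,3]→[3,3]
  1 + 7 + 1 + 2 + 4 + 2 + 4 = 21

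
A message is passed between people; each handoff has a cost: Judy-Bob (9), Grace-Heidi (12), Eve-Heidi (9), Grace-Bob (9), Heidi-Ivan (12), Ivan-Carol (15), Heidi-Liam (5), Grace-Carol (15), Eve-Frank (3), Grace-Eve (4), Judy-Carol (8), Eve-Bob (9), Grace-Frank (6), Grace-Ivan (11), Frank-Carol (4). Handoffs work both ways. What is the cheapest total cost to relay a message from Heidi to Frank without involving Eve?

Some routes from Heidi to Frank avoiding Eve:
Heidi→Ivan→Grace→Frank: 12 + 11 + 6 = 29
Heidi→Ivan→Carol→Frank: 12 + 15 + 4 = 31
Heidi→Grace→Carol→Frank: 12 + 15 + 4 = 31
Heidi→Grace→Frank: 12 + 6 = 18
Heidi→Ivan→Grace→Carol→Frank: 12 + 11 + 15 + 4 = 42
The minimum is 18.

18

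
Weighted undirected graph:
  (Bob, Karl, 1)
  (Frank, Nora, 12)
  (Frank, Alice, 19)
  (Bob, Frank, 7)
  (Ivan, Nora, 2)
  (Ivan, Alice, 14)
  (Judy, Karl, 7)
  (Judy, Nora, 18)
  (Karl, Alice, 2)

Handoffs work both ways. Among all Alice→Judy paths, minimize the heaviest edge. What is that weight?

Comparing a few candidate routes:
Alice→Ivan→Nora→Frank→Bob→Karl→Judy: max(14, 2, 12, 7, 1, 7) = 14
Alice→Karl→Judy: max(2, 7) = 7
Alice→Ivan→Nora→Judy: max(14, 2, 18) = 18
Alice→Karl→Bob→Frank→Nora→Judy: max(2, 1, 7, 12, 18) = 18
Smallest bottleneck: 7.

7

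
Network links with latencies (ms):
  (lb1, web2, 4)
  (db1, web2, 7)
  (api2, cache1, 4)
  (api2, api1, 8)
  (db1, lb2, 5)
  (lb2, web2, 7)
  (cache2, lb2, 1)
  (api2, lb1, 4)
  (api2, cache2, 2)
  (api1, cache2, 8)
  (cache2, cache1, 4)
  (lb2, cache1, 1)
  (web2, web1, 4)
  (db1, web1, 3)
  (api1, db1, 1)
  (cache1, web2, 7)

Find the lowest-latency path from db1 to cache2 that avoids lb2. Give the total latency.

9

Checking several routes:
db1-web1-web2-cache1-cache2: 3 + 4 + 7 + 4 = 18
db1-api1-cache2: 1 + 8 = 9
db1-api1-api2-cache2: 1 + 8 + 2 = 11
db1-web2-lb1-api2-cache2: 7 + 4 + 4 + 2 = 17
db1-web1-web2-lb1-api2-cache2: 3 + 4 + 4 + 4 + 2 = 17
db1-api1-api2-cache1-cache2: 1 + 8 + 4 + 4 = 17
Shortest: 9 ms.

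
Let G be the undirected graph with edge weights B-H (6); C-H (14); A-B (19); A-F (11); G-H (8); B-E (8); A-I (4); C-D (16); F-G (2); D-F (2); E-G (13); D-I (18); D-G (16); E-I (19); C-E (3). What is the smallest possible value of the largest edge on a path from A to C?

11

Comparing a few candidate routes:
A-F-G-H-B-E-C: max(11, 2, 8, 6, 8, 3) = 11
A-F-G-E-C: max(11, 2, 13, 3) = 13
A-F-D-G-H-B-E-C: max(11, 2, 16, 8, 6, 8, 3) = 16
A-F-G-E-B-H-C: max(11, 2, 13, 8, 6, 14) = 14
A-F-G-D-C: max(11, 2, 16, 16) = 16
A-F-G-H-C: max(11, 2, 8, 14) = 14
The minimum achievable maximum is 11.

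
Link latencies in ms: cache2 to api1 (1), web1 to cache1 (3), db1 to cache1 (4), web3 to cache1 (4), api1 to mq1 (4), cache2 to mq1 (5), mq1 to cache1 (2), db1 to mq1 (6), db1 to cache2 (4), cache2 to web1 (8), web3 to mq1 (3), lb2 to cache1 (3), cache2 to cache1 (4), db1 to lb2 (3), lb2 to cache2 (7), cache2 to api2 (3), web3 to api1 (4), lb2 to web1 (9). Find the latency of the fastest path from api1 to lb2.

8

Some routes from api1 to lb2:
api1 - cache2 - db1 - lb2: 1 + 4 + 3 = 8
api1 - cache2 - lb2: 1 + 7 = 8
api1 - cache2 - cache1 - lb2: 1 + 4 + 3 = 8
api1 - mq1 - cache1 - lb2: 4 + 2 + 3 = 9
Best route has total 8 ms.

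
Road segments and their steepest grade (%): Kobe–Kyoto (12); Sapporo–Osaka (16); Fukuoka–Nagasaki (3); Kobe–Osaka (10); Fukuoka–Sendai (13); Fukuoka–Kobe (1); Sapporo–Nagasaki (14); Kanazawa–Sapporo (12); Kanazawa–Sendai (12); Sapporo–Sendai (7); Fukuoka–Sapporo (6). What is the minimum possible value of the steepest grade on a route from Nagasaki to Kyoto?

12

A few of the Nagasaki→Kyoto routes:
Nagasaki - Sapporo - Sendai - Fukuoka - Kobe - Kyoto: max(14, 7, 13, 1, 12) = 14
Nagasaki - Sapporo - Kanazawa - Sendai - Fukuoka - Kobe - Kyoto: max(14, 12, 12, 13, 1, 12) = 14
Nagasaki - Fukuoka - Kobe - Kyoto: max(3, 1, 12) = 12
The minimum achievable maximum is 12%.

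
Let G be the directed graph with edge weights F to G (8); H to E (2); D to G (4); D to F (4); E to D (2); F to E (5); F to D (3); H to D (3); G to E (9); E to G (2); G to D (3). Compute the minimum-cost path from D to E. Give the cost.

Routes from D to E:
D -> F -> G -> E: 4 + 8 + 9 = 21
D -> F -> E: 4 + 5 = 9
D -> G -> E: 4 + 9 = 13
Shortest: 9.

9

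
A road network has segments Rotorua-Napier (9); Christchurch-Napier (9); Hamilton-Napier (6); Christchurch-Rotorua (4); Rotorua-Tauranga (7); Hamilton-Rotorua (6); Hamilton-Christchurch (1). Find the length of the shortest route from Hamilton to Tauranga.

Routes from Hamilton to Tauranga:
Hamilton - Napier - Christchurch - Rotorua - Tauranga: 6 + 9 + 4 + 7 = 26
Hamilton - Christchurch - Rotorua - Tauranga: 1 + 4 + 7 = 12
Hamilton - Rotorua - Tauranga: 6 + 7 = 13
Hamilton - Christchurch - Napier - Rotorua - Tauranga: 1 + 9 + 9 + 7 = 26
Hamilton - Napier - Rotorua - Tauranga: 6 + 9 + 7 = 22
Best route has total 12 km.

12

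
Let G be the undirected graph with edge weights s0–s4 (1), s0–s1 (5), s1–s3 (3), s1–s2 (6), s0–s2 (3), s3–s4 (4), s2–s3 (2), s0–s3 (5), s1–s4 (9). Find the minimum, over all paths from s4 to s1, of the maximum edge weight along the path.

3

Some routes from s4 to s1:
s4 - s3 - s2 - s0 - s1: max(4, 2, 3, 5) = 5
s4 - s3 - s0 - s1: max(4, 5, 5) = 5
s4 - s0 - s2 - s3 - s1: max(1, 3, 2, 3) = 3
s4 - s3 - s1: max(4, 3) = 4
Best route has worst link 3.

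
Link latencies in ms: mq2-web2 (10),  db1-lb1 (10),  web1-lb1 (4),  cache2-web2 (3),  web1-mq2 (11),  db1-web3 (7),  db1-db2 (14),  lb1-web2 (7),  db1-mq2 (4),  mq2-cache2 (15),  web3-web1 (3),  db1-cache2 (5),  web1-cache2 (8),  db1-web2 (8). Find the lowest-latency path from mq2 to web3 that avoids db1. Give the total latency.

14

Routes from mq2 to web3 avoiding db1:
mq2→cache2→web2→lb1→web1→web3: 15 + 3 + 7 + 4 + 3 = 32
mq2→web2→lb1→web1→web3: 10 + 7 + 4 + 3 = 24
mq2→web2→cache2→web1→web3: 10 + 3 + 8 + 3 = 24
mq2→web1→web3: 11 + 3 = 14
mq2→cache2→web1→web3: 15 + 8 + 3 = 26
The minimum is 14 ms.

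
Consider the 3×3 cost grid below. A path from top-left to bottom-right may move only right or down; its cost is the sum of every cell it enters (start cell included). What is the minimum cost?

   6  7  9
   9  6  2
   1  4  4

24

One optimal route is r0c0→r1c0→r2c0→r2c1→r2c2.
Its cost is 6 + 9 + 1 + 4 + 4 = 24.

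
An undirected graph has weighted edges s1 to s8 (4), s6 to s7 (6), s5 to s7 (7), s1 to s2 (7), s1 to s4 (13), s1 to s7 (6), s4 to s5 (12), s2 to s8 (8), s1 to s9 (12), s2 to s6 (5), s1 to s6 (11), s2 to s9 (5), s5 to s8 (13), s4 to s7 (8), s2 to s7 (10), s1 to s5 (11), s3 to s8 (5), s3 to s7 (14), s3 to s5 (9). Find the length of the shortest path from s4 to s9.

23

Comparing a few candidate routes:
s4-s1-s9: 13 + 12 = 25
s4-s7-s2-s9: 8 + 10 + 5 = 23
s4-s7-s6-s2-s9: 8 + 6 + 5 + 5 = 24
Best route has total 23.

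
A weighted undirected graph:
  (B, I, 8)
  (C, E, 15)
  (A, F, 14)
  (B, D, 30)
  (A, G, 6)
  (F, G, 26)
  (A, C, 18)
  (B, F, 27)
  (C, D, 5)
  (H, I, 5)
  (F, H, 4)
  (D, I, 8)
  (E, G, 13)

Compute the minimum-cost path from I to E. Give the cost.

Comparing a few candidate routes:
I - D - C - E: 8 + 5 + 15 = 28
I - H - F - A - C - E: 5 + 4 + 14 + 18 + 15 = 56
I - B - D - C - E: 8 + 30 + 5 + 15 = 58
I - H - F - A - G - E: 5 + 4 + 14 + 6 + 13 = 42
I - D - C - A - G - E: 8 + 5 + 18 + 6 + 13 = 50
I - H - F - G - E: 5 + 4 + 26 + 13 = 48
The minimum is 28.

28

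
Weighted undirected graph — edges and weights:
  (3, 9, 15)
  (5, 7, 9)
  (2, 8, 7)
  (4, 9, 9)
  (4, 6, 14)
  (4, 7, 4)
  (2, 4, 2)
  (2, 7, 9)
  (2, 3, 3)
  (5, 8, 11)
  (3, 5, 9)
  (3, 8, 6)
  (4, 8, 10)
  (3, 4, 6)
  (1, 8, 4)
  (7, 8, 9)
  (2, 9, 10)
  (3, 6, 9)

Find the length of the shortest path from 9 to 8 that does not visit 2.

19

A few of the 9→8 routes:
9 - 4 - 7 - 8: 9 + 4 + 9 = 22
9 - 4 - 3 - 8: 9 + 6 + 6 = 21
9 - 4 - 8: 9 + 10 = 19
9 - 3 - 8: 15 + 6 = 21
Best route has total 19.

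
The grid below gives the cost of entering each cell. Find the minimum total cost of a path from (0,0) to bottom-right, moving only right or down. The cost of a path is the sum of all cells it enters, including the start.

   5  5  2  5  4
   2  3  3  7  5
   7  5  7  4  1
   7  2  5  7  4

29

Best path: (0,0) -> (1,0) -> (1,1) -> (1,2) -> (1,3) -> (2,3) -> (2,4) -> (3,4)
Cost: 5 + 2 + 3 + 3 + 7 + 4 + 1 + 4 = 29
(Top row then right column would cost 31.)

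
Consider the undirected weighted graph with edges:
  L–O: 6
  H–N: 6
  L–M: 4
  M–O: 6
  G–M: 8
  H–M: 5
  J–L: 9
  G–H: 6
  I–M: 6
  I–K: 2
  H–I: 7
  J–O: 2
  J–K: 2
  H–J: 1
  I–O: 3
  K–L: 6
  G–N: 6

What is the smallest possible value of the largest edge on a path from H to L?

5

Comparing a few candidate routes:
H-M-L: max(5, 4) = 5
H-M-I-K-L: max(5, 6, 2, 6) = 6
H-M-I-K-J-O-L: max(5, 6, 2, 2, 2, 6) = 6
Best route has worst link 5.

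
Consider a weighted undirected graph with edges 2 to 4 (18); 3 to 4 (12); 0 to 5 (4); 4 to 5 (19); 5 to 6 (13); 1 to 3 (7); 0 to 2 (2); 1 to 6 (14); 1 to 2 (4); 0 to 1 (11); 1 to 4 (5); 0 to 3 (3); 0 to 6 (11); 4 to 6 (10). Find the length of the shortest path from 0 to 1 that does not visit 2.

10

A few of the 0→1 routes:
0-3-4-1: 3 + 12 + 5 = 20
0-1: 11
0-3-1: 3 + 7 = 10
0-6-1: 11 + 14 = 25
Shortest: 10.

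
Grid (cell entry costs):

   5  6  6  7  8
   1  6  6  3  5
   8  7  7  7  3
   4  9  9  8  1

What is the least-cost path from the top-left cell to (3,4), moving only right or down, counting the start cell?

Take r0c0 → r1c0 → r1c1 → r1c2 → r1c3 → r1c4 → r2c4 → r3c4 for a total of 5 + 1 + 6 + 6 + 3 + 5 + 3 + 1 = 30.
(Top row then right column would cost 41.)

30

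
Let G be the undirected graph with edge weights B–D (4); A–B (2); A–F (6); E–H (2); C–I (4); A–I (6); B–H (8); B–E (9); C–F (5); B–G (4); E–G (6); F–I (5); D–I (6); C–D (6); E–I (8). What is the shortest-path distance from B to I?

Some routes from B to I:
B-A-I: 2 + 6 = 8
B-A-F-I: 2 + 6 + 5 = 13
B-D-I: 4 + 6 = 10
B-D-C-I: 4 + 6 + 4 = 14
Shortest: 8.

8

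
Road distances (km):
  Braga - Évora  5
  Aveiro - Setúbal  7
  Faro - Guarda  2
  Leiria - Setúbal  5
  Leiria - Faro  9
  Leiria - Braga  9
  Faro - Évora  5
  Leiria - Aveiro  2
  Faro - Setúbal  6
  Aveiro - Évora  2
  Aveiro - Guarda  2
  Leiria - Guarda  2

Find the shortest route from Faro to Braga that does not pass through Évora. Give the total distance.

13

Checking several routes:
Faro -> Guarda -> Aveiro -> Leiria -> Braga: 2 + 2 + 2 + 9 = 15
Faro -> Guarda -> Leiria -> Braga: 2 + 2 + 9 = 13
Faro -> Setúbal -> Leiria -> Braga: 6 + 5 + 9 = 20
Faro -> Leiria -> Braga: 9 + 9 = 18
Shortest: 13 km.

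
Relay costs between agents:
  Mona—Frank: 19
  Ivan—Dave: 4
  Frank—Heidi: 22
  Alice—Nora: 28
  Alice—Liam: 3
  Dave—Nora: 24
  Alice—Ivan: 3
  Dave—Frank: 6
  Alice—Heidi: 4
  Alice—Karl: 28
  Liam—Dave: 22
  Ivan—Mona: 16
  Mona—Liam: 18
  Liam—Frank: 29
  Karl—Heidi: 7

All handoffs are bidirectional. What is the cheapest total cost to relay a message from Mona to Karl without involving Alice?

Paths from Mona to Karl avoiding Alice:
Mona - Frank - Heidi - Karl: 19 + 22 + 7 = 48
Mona - Liam - Frank - Heidi - Karl: 18 + 29 + 22 + 7 = 76
Mona - Ivan - Dave - Frank - Heidi - Karl: 16 + 4 + 6 + 22 + 7 = 55
Mona - Liam - Dave - Frank - Heidi - Karl: 18 + 22 + 6 + 22 + 7 = 75
Mona - Ivan - Dave - Liam - Frank - Heidi - Karl: 16 + 4 + 22 + 29 + 22 + 7 = 100
Shortest: 48.

48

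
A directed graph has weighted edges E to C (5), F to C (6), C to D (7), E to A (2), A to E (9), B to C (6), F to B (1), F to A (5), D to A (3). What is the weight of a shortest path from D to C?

Candidate routes:
D -> A -> E -> C: 3 + 9 + 5 = 17
Shortest: 17.

17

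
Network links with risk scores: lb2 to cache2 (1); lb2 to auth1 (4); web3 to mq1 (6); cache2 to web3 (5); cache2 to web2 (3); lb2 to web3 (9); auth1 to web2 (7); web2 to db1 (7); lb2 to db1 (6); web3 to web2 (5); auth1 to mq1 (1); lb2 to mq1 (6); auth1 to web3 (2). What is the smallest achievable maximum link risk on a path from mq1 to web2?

4

Comparing a few candidate routes:
mq1-auth1-lb2-cache2-web2: max(1, 4, 1, 3) = 4
mq1-auth1-web3-web2: max(1, 2, 5) = 5
mq1-web3-auth1-lb2-cache2-web2: max(6, 2, 4, 1, 3) = 6
mq1-auth1-web3-cache2-web2: max(1, 2, 5, 3) = 5
mq1-auth1-lb2-cache2-web3-web2: max(1, 4, 1, 5, 5) = 5
Smallest bottleneck: 4.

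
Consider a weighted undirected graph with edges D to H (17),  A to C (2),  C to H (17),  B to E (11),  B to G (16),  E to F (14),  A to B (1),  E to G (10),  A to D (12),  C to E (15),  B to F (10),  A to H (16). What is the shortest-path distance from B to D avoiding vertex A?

60

Candidate routes:
B → G → E → C → H → D: 16 + 10 + 15 + 17 + 17 = 75
B → E → C → H → D: 11 + 15 + 17 + 17 = 60
B → F → E → C → H → D: 10 + 14 + 15 + 17 + 17 = 73
Best route has total 60.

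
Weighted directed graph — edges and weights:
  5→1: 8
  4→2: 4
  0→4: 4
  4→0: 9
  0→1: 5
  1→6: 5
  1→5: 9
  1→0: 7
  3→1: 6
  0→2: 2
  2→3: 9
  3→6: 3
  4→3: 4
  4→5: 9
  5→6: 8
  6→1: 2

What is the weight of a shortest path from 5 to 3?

A few of the 5→3 routes:
5-6-1-0-2-3: 8 + 2 + 7 + 2 + 9 = 28
5-1-0-4-3: 8 + 7 + 4 + 4 = 23
5-6-1-0-4-3: 8 + 2 + 7 + 4 + 4 = 25
5-1-0-2-3: 8 + 7 + 2 + 9 = 26
Shortest: 23.

23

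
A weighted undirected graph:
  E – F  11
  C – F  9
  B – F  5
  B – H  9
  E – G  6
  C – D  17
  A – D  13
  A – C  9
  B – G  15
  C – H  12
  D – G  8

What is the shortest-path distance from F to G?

A few of the F→G routes:
F -> B -> G: 5 + 15 = 20
F -> E -> G: 11 + 6 = 17
F -> C -> A -> D -> G: 9 + 9 + 13 + 8 = 39
F -> C -> D -> G: 9 + 17 + 8 = 34
The minimum is 17.

17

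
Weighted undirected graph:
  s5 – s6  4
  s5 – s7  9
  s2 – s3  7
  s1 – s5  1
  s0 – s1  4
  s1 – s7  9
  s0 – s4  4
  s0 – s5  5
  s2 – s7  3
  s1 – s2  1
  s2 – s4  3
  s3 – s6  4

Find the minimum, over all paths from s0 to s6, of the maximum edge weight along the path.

A few of the s0→s6 routes:
s0-s5-s1-s2-s3-s6: max(5, 1, 1, 7, 4) = 7
s0-s1-s5-s6: max(4, 1, 4) = 4
s0-s4-s2-s3-s6: max(4, 3, 7, 4) = 7
s0-s5-s6: max(5, 4) = 5
s0-s1-s2-s3-s6: max(4, 1, 7, 4) = 7
s0-s4-s2-s1-s5-s6: max(4, 3, 1, 1, 4) = 4
Best route has worst link 4.

4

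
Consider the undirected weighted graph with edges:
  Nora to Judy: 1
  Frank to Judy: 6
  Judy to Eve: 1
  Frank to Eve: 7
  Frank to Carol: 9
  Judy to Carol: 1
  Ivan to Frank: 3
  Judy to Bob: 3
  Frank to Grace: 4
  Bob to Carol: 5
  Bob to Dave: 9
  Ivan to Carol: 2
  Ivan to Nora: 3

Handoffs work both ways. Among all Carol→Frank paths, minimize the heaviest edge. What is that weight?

3

A few of the Carol→Frank routes:
Carol - Bob - Judy - Nora - Ivan - Frank: max(5, 3, 1, 3, 3) = 5
Carol - Ivan - Frank: max(2, 3) = 3
Carol - Ivan - Nora - Judy - Frank: max(2, 3, 1, 6) = 6
Carol - Judy - Nora - Ivan - Frank: max(1, 1, 3, 3) = 3
Best route has worst link 3.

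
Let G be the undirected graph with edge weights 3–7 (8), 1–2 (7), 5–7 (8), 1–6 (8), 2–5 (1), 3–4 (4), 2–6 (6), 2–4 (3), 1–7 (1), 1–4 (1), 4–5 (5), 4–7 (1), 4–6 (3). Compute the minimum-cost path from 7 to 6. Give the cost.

4

A few of the 7→6 routes:
7 -> 4 -> 1 -> 6: 1 + 1 + 8 = 10
7 -> 1 -> 4 -> 2 -> 6: 1 + 1 + 3 + 6 = 11
7 -> 1 -> 6: 1 + 8 = 9
7 -> 4 -> 6: 1 + 3 = 4
7 -> 1 -> 4 -> 6: 1 + 1 + 3 = 5
7 -> 4 -> 2 -> 6: 1 + 3 + 6 = 10
The minimum is 4.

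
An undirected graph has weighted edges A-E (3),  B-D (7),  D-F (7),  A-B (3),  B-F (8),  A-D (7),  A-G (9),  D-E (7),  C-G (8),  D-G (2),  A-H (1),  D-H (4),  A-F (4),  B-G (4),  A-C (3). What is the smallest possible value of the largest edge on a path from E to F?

A few of the E→F routes:
E -> A -> B -> G -> D -> F: max(3, 3, 4, 2, 7) = 7
E -> A -> B -> D -> F: max(3, 3, 7, 7) = 7
E -> A -> F: max(3, 4) = 4
Best route has worst link 4.

4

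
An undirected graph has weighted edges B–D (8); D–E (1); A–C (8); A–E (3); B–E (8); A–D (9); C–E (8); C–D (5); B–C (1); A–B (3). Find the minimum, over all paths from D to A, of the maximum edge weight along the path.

Comparing a few candidate routes:
D-C-B-A: max(5, 1, 3) = 5
D-B-E-C-A: max(8, 8, 8, 8) = 8
D-B-C-E-A: max(8, 1, 8, 3) = 8
D-E-A: max(1, 3) = 3
D-B-E-A: max(8, 8, 3) = 8
Smallest bottleneck: 3.

3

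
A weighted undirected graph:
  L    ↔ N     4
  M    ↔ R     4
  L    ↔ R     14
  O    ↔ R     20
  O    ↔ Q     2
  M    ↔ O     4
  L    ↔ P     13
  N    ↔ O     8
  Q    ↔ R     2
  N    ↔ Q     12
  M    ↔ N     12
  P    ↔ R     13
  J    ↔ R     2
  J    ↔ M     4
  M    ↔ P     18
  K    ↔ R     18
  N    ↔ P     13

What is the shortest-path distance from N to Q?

Some routes from N to Q:
N - L - R - Q: 4 + 14 + 2 = 20
N - Q: 12
N - O - Q: 8 + 2 = 10
N - M - O - Q: 12 + 4 + 2 = 18
N - M - R - Q: 12 + 4 + 2 = 18
N - O - M - R - Q: 8 + 4 + 4 + 2 = 18
Shortest: 10.

10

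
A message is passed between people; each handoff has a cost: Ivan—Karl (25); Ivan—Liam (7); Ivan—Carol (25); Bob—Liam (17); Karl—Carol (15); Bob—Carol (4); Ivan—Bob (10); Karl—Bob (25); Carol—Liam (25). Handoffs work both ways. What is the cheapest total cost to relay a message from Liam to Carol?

A few of the Liam→Carol routes:
Liam-Bob-Carol: 17 + 4 = 21
Liam-Carol: 25
Liam-Ivan-Bob-Carol: 7 + 10 + 4 = 21
Shortest: 21.

21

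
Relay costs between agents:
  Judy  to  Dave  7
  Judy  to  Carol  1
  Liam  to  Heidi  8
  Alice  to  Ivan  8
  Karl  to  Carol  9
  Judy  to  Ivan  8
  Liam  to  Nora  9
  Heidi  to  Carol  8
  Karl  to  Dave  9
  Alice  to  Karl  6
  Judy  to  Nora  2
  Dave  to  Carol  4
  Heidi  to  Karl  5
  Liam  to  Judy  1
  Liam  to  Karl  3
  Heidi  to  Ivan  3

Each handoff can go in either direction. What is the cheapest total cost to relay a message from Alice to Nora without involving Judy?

18

Some routes from Alice to Nora avoiding Judy:
Alice → Ivan → Heidi → Liam → Nora: 8 + 3 + 8 + 9 = 28
Alice → Ivan → Heidi → Karl → Liam → Nora: 8 + 3 + 5 + 3 + 9 = 28
Alice → Karl → Liam → Nora: 6 + 3 + 9 = 18
Alice → Karl → Heidi → Liam → Nora: 6 + 5 + 8 + 9 = 28
Best route has total 18.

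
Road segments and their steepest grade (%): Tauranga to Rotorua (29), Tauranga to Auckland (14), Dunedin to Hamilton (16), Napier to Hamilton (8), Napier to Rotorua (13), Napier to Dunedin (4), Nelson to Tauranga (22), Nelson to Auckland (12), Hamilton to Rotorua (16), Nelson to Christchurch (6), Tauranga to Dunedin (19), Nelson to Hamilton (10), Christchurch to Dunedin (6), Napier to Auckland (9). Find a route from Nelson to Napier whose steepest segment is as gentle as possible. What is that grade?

Comparing a few candidate routes:
Nelson - Hamilton - Napier: max(10, 8) = 10
Nelson - Christchurch - Dunedin - Napier: max(6, 6, 4) = 6
Nelson - Auckland - Napier: max(12, 9) = 12
The minimum achievable maximum is 6%.

6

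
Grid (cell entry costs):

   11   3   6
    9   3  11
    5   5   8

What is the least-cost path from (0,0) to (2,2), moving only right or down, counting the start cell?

30

Cheapest: r0c0 r0c1 r1c1 r2c1 r2c2
  11 + 3 + 3 + 5 + 8 = 30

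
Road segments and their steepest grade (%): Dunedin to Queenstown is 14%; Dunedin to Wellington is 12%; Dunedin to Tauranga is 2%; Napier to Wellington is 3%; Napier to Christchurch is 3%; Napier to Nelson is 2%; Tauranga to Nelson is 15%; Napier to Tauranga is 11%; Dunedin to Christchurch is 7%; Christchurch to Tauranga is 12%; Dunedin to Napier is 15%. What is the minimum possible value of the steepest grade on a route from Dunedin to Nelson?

7

Checking several routes:
Dunedin → Christchurch → Napier → Nelson: max(7, 3, 2) = 7
Dunedin → Wellington → Napier → Nelson: max(12, 3, 2) = 12
Dunedin → Tauranga → Christchurch → Napier → Nelson: max(2, 12, 3, 2) = 12
Dunedin → Christchurch → Tauranga → Napier → Nelson: max(7, 12, 11, 2) = 12
Dunedin → Napier → Tauranga → Nelson: max(15, 11, 15) = 15
Dunedin → Tauranga → Napier → Nelson: max(2, 11, 2) = 11
Best route has worst link 7%.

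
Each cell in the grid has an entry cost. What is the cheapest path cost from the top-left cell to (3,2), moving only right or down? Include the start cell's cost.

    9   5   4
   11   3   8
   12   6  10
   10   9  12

Path r0c0→r0c1→r1c1→r2c1→r3c1→r3c2: 9 + 5 + 3 + 6 + 9 + 12 = 44.
For comparison, the top-then-right route costs 48.

44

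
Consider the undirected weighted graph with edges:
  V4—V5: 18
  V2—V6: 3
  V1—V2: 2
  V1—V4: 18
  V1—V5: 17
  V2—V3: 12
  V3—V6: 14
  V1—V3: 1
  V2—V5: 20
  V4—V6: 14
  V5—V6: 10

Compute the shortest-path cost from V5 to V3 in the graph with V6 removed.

Some routes from V5 to V3 avoiding V6:
V5-V1-V3: 17 + 1 = 18
V5-V2-V3: 20 + 12 = 32
V5-V1-V2-V3: 17 + 2 + 12 = 31
V5-V2-V1-V3: 20 + 2 + 1 = 23
Shortest: 18.

18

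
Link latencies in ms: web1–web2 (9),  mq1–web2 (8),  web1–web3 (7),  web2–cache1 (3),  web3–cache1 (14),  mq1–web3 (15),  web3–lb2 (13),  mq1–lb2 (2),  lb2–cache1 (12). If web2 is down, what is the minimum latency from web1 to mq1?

Paths from web1 to mq1 avoiding web2:
web1 -> web3 -> cache1 -> lb2 -> mq1: 7 + 14 + 12 + 2 = 35
web1 -> web3 -> lb2 -> mq1: 7 + 13 + 2 = 22
web1 -> web3 -> mq1: 7 + 15 = 22
Best route has total 22 ms.

22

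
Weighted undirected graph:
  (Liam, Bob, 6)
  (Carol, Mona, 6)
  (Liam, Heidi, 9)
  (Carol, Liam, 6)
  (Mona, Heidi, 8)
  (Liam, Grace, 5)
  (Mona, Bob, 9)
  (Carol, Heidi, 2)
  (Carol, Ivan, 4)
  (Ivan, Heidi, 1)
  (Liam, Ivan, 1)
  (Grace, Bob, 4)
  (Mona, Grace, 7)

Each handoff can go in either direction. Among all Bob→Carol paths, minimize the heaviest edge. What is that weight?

Checking several routes:
Bob -> Grace -> Liam -> Carol: max(4, 5, 6) = 6
Bob -> Grace -> Liam -> Ivan -> Carol: max(4, 5, 1, 4) = 5
Bob -> Grace -> Liam -> Ivan -> Heidi -> Carol: max(4, 5, 1, 1, 2) = 5
Smallest bottleneck: 5.

5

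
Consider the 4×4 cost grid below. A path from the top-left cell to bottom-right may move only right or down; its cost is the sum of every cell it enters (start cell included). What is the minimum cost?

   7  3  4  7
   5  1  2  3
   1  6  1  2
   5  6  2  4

20

Path r0c0 → r0c1 → r1c1 → r1c2 → r2c2 → r2c3 → r3c3: 7 + 3 + 1 + 2 + 1 + 2 + 4 = 20.
For comparison, the top-then-right route costs 30.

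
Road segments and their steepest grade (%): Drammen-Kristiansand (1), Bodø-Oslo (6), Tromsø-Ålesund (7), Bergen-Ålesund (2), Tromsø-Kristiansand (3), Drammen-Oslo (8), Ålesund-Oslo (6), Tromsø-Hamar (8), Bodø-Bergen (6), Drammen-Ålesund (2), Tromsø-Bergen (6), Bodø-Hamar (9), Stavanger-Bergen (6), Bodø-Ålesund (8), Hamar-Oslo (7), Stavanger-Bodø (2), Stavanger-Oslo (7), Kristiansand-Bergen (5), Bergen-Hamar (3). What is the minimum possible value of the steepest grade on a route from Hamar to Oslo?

Checking several routes:
Hamar→Bergen→Tromsø→Kristiansand→Drammen→Ålesund→Oslo: max(3, 6, 3, 1, 2, 6) = 6
Hamar→Bergen→Kristiansand→Drammen→Ålesund→Oslo: max(3, 5, 1, 2, 6) = 6
Hamar→Bergen→Stavanger→Bodø→Oslo: max(3, 6, 2, 6) = 6
Hamar→Bergen→Bodø→Oslo: max(3, 6, 6) = 6
Hamar→Bergen→Ålesund→Oslo: max(3, 2, 6) = 6
Smallest bottleneck: 6%.

6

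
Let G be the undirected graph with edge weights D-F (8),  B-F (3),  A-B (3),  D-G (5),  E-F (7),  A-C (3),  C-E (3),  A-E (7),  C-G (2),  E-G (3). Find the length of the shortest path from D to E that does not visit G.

15

Routes from D to E avoiding G:
D-F-B-A-C-E: 8 + 3 + 3 + 3 + 3 = 20
D-F-B-A-E: 8 + 3 + 3 + 7 = 21
D-F-E: 8 + 7 = 15
The minimum is 15.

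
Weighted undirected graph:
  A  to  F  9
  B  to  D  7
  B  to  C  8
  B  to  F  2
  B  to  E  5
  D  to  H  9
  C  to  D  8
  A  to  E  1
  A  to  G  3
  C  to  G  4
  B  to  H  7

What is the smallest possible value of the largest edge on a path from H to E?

A few of the H→E routes:
H → B → C → G → A → E: max(7, 8, 4, 3, 1) = 8
H → B → D → C → G → A → E: max(7, 7, 8, 4, 3, 1) = 8
H → B → E: max(7, 5) = 7
The minimum achievable maximum is 7.

7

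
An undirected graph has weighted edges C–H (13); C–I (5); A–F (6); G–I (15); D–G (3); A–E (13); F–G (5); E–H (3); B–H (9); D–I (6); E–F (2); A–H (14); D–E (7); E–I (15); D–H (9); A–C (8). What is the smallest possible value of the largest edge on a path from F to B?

9

Comparing a few candidate routes:
F → E → H → B: max(2, 3, 9) = 9
F → G → D → H → B: max(5, 3, 9, 9) = 9
F → G → D → E → H → B: max(5, 3, 7, 3, 9) = 9
F → E → D → H → B: max(2, 7, 9, 9) = 9
The minimum achievable maximum is 9.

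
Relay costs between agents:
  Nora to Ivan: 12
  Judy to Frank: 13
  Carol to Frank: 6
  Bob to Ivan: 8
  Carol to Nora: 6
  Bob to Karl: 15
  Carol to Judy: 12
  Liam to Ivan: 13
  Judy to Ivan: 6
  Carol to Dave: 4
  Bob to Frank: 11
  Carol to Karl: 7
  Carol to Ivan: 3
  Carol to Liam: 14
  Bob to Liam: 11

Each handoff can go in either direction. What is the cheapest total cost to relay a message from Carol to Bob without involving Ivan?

Comparing a few candidate routes:
Carol - Liam - Bob: 14 + 11 = 25
Carol - Karl - Bob: 7 + 15 = 22
Carol - Frank - Bob: 6 + 11 = 17
Best route has total 17.

17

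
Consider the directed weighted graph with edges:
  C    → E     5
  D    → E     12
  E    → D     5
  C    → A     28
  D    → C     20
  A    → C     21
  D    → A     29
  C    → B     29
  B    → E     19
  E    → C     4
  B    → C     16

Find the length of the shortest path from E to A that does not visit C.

Candidate routes:
E → D → A: 5 + 29 = 34
Shortest: 34.

34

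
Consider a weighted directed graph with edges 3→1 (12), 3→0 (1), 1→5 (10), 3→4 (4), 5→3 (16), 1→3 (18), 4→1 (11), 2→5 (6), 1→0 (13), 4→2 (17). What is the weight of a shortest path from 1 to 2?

39

Paths from 1 to 2:
1 -> 5 -> 3 -> 4 -> 2: 10 + 16 + 4 + 17 = 47
1 -> 3 -> 4 -> 2: 18 + 4 + 17 = 39
Shortest: 39.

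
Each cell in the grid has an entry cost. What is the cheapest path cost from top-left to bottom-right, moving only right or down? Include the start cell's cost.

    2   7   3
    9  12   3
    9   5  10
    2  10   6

Cheapest: (0,0) (0,1) (0,2) (1,2) (2,2) (3,2)
  2 + 7 + 3 + 3 + 10 + 6 = 31

31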